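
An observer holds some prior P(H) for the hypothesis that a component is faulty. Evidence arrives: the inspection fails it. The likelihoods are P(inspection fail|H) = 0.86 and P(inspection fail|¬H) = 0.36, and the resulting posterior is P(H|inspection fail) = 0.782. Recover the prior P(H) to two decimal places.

In odds form, posterior odds = prior odds × likelihood ratio, so prior odds = posterior odds ÷ LR.
Posterior odds = 0.782/(1−0.782) = 3.5872. LR = 0.86/0.36 = 2.3889.
Prior odds = 3.5872/2.3889 = 1.5016, so P(H) = 1.5016/(1+1.5016) ≈ 0.60.

P(H) = 0.60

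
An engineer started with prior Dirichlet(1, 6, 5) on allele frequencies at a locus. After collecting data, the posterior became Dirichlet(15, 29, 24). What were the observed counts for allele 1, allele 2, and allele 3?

For a Dirichlet(α) prior with multinomial counts c, the posterior is Dirichlet(α + c) componentwise.
Counts are posterior − prior componentwise: 15−1=14, 29−6=23, 24−5=19.

counts (14, 23, 19)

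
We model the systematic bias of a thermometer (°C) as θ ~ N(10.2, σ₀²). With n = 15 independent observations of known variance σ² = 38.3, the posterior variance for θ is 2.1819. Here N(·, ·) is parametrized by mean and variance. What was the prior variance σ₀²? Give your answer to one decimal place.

σ₀² = 15.0

For the Normal–Normal model with known σ², precisions add: τ_n = τ₀ + n/σ².
So 1/σ₀² = 1/2.1819 − 15/38.3 = 0.458316 − 0.391645 = 0.066671.
Hence σ₀² = 1/0.066671 ≈ 15.0.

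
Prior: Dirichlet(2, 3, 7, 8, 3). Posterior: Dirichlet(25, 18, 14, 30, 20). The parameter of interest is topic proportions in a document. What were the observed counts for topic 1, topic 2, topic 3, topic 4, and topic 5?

counts (23, 15, 7, 22, 17)

For a Dirichlet(α) prior with multinomial counts c, the posterior is Dirichlet(α + c) componentwise.
Counts are posterior − prior componentwise: 25−2=23, 18−3=15, 14−7=7, 30−8=22, 20−3=17.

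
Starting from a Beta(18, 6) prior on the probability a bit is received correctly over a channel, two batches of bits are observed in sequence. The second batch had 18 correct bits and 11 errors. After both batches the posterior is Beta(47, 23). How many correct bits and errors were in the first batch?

11 correct bits and 6 errors

Because Beta–binomial updating is additive in the counts, the combined data contributed (α_post−α_prior, β_post−β_prior) successes and failures.
Total across both batches: 47−18=29 correct bits, 23−6=17 errors.
Subtract the second batch: 29−18=11 correct bits and 17−11=6 errors.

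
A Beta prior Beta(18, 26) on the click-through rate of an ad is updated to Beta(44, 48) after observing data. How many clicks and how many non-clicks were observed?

26 clicks and 22 non-clicks

Beta is conjugate to the binomial likelihood: posterior = Beta(α+s, β+f).
Match parameters: s=44−18=26, f=48−26=22.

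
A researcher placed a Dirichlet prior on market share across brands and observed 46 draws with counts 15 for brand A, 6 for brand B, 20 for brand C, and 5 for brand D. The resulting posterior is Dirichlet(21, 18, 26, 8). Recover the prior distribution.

For a Dirichlet(α) prior with multinomial counts c, the posterior is Dirichlet(α + c) componentwise.
Subtract each count from the matching posterior parameter: 21−15=6, 18−6=12, 26−20=6, 8−5=3.

Dirichlet(6, 12, 6, 3)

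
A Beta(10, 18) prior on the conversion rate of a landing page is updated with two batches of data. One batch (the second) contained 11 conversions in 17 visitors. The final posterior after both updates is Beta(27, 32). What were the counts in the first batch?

6 conversions and 8 bounces

Sequential conjugate updates are equivalent to a single update on the pooled data, so total successes = posterior α − prior α and total failures = posterior β − prior β.
Total across both batches: 27−10=17 conversions, 32−18=14 bounces.
Subtract the second batch: 17−11=6 conversions and 14−6=8 bounces.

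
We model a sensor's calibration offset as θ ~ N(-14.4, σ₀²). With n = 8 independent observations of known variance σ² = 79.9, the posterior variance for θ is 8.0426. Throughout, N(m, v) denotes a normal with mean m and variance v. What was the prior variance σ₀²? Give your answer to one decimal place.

For the Normal–Normal model with known σ², precisions add: τ_n = τ₀ + n/σ².
So 1/σ₀² = 1/8.0426 − 8/79.9 = 0.124338 − 0.100125 = 0.024213.
Hence σ₀² = 1/0.024213 ≈ 41.3.

σ₀² = 41.3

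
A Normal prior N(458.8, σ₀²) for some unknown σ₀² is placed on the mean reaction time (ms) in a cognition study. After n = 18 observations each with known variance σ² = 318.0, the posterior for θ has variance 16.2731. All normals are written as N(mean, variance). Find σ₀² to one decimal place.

σ₀² = 206.3

For the Normal–Normal model with known σ², precisions add: τ_n = τ₀ + n/σ².
So 1/σ₀² = 1/16.2731 − 18/318.0 = 0.061451 − 0.056604 = 0.004847.
Hence σ₀² = 1/0.004847 ≈ 206.3.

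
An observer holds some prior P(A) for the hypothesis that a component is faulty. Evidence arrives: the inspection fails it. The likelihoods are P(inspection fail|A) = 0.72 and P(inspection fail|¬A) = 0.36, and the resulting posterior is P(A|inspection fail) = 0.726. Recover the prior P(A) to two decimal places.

P(A) = 0.57

In odds form, posterior odds = prior odds × likelihood ratio, so prior odds = posterior odds ÷ LR.
Posterior odds = 0.726/(1−0.726) = 2.6496. LR = 0.72/0.36 = 2.0000.
Prior odds = 2.6496/2.0000 = 1.3248, so P(A) = 1.3248/(1+1.3248) ≈ 0.57.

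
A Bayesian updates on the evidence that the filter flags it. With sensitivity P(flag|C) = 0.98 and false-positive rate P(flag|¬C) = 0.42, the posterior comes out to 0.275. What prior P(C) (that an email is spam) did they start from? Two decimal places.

In odds form, posterior odds = prior odds × likelihood ratio, so prior odds = posterior odds ÷ LR.
Posterior odds = 0.275/(1−0.275) = 0.3793. LR = 0.98/0.42 = 2.3333.
Prior odds = 0.3793/2.3333 = 0.1626, so P(C) = 0.1626/(1+0.1626) ≈ 0.14.

P(C) = 0.14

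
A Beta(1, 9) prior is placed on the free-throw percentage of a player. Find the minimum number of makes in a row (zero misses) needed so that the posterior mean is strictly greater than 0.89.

k = 72

After k makes and 0 misses the posterior is Beta(1+k, 9), with mean (1+k)/(1+9+k).
Set (1+k)/(10+k) > 0.89 and solve: k > (0.89·10 − 1)/(1 − 0.89) = 71.818.
The smallest integer exceeding 71.818 is 72, and checking k=72: (73)/(82) = 0.8902 > 0.89.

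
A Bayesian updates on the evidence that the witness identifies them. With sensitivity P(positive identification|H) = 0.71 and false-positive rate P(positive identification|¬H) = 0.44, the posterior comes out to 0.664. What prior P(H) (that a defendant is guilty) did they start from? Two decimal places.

P(H) = 0.55

Bayes' rule in odds form gives O(H|E) = O(H)·[P(E|H)/P(E|¬H)], hence O(H) = O(H|E)/LR.
Posterior odds = 0.664/(1−0.664) = 1.9762. LR = 0.71/0.44 = 1.6136.
Prior odds = 1.9762/1.6136 = 1.2247, so P(H) = 1.2247/(1+1.2247) ≈ 0.55.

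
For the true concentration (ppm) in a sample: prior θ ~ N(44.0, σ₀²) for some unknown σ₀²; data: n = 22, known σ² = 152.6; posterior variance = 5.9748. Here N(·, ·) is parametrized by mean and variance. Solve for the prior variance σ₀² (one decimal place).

Posterior precision equals prior precision plus data precision: 1/σ_n² = 1/σ₀² + n/σ².
So 1/σ₀² = 1/5.9748 − 22/152.6 = 0.167370 − 0.144168 = 0.023202.
Hence σ₀² = 1/0.023202 ≈ 43.1.

σ₀² = 43.1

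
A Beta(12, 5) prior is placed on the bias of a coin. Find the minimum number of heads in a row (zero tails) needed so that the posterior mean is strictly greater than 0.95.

k = 84

After k heads and 0 tails the posterior is Beta(12+k, 5), with mean (12+k)/(12+5+k).
Set (12+k)/(17+k) > 0.95 and solve: k > (0.95·17 − 12)/(1 − 0.95) = 83.000.
The smallest integer exceeding 83.000 is 84, and checking k=84: (96)/(101) = 0.9505 > 0.95.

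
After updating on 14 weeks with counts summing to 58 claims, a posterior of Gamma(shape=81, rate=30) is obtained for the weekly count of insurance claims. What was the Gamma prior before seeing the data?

A Gamma(α, β) prior (rate parametrization) on a Poisson rate with n observations summing to S gives posterior Gamma(α+S, β+n).
So α = 81 − 58 = 23 and β = 30 − 14 = 16.

Gamma(shape=23, rate=16)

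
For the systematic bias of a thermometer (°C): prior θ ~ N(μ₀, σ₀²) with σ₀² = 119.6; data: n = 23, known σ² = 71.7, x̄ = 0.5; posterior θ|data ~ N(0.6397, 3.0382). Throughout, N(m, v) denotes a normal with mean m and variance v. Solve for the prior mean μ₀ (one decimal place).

μ₀ = 6.0

The posterior mean is a precision-weighted average: μ_n = (τ₀μ₀ + τ_data·x̄)/(τ₀+τ_data), with τ₀=1/σ₀² and τ_data=n/σ².
Here τ₀ = 1/119.6 = 0.008361 and τ_data = 23/71.7 = 0.320781, so τ_n = 0.329142.
Rearranging for μ₀: μ₀ = (μ_n·τ_n − τ_data·x̄)/τ₀ = (0.6397·0.329142 − 0.320781·0.5) / 0.008361 = 0.050162/0.008361 ≈ 6.0.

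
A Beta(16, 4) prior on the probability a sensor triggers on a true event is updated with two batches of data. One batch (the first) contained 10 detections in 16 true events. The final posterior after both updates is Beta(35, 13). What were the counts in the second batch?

9 detections and 3 misses

Sequential conjugate updates are equivalent to a single update on the pooled data, so total successes = posterior α − prior α and total failures = posterior β − prior β.
Total across both batches: 35−16=19 detections, 13−4=9 misses.
Subtract the first batch: 19−10=9 detections and 9−6=3 misses.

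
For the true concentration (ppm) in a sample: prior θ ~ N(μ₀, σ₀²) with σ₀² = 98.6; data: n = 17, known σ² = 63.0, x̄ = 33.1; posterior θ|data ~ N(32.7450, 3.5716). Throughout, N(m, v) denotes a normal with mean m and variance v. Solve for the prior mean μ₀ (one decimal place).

With known observation variance, the Normal–Normal posterior has precision τ_n = τ₀ + n/σ² and mean μ_n = (τ₀μ₀ + (n/σ²)x̄)/τ_n.
Here τ₀ = 1/98.6 = 0.010142 and τ_data = 17/63.0 = 0.269841, so τ_n = 0.279983.
Rearranging for μ₀: μ₀ = (μ_n·τ_n − τ_data·x̄)/τ₀ = (32.7450·0.279983 − 0.269841·33.1) / 0.010142 = 0.236306/0.010142 ≈ 23.3.

μ₀ = 23.3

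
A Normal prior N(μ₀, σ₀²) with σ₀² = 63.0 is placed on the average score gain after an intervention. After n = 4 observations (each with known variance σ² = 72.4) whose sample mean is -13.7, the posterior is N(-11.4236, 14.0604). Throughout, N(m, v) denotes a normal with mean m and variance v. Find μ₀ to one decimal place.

μ₀ = -3.5

The posterior mean is a precision-weighted average: μ_n = (τ₀μ₀ + τ_data·x̄)/(τ₀+τ_data), with τ₀=1/σ₀² and τ_data=n/σ².
Here τ₀ = 1/63.0 = 0.015873 and τ_data = 4/72.4 = 0.055249, so τ_n = 0.071122.
Rearranging for μ₀: μ₀ = (μ_n·τ_n − τ_data·x̄)/τ₀ = (-11.4236·0.071122 − 0.055249·-13.7) / 0.015873 = -0.055558/0.015873 ≈ -3.5.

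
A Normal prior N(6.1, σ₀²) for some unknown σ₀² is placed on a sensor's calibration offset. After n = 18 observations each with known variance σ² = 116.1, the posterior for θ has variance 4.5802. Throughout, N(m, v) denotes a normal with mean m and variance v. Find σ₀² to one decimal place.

σ₀² = 15.8

For the Normal–Normal model with known σ², precisions add: τ_n = τ₀ + n/σ².
So 1/σ₀² = 1/4.5802 − 18/116.1 = 0.218331 − 0.155039 = 0.063292.
Hence σ₀² = 1/0.063292 ≈ 15.8.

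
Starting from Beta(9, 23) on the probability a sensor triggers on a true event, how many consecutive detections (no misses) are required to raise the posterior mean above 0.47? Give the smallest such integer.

k = 12

After k detections and 0 misses the posterior is Beta(9+k, 23), with mean (9+k)/(9+23+k).
Set (9+k)/(32+k) > 0.47 and solve: k > (0.47·32 − 9)/(1 − 0.47) = 11.396.
The smallest integer exceeding 11.396 is 12.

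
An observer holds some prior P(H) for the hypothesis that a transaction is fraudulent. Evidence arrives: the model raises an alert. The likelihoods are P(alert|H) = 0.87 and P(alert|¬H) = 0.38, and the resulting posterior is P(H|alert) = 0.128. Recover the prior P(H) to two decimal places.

In odds form, posterior odds = prior odds × likelihood ratio, so prior odds = posterior odds ÷ LR.
Posterior odds = 0.128/(1−0.128) = 0.1468. LR = 0.87/0.38 = 2.2895.
Prior odds = 0.1468/2.2895 = 0.0641, so P(H) = 0.0641/(1+0.0641) ≈ 0.06.

P(H) = 0.06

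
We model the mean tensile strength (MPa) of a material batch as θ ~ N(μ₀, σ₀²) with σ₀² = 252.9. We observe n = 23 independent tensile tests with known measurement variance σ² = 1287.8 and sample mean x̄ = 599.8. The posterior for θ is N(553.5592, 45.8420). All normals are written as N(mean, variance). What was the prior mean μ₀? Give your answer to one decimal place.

μ₀ = 344.7

With known observation variance, the Normal–Normal posterior has precision τ_n = τ₀ + n/σ² and mean μ_n = (τ₀μ₀ + (n/σ²)x̄)/τ_n.
Here τ₀ = 1/252.9 = 0.003954 and τ_data = 23/1287.8 = 0.017860, so τ_n = 0.021814.
Rearranging for μ₀: μ₀ = (μ_n·τ_n − τ_data·x̄)/τ₀ = (553.5592·0.021814 − 0.017860·599.8) / 0.003954 = 1.362912/0.003954 ≈ 344.7.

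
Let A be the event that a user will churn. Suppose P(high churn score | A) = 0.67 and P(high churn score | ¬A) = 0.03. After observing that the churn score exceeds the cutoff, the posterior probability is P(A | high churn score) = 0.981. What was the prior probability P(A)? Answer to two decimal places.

P(A) = 0.70

Bayes' rule in odds form gives O(A|E) = O(A)·[P(E|A)/P(E|¬A)], hence O(A) = O(A|E)/LR.
Posterior odds = 0.981/(1−0.981) = 51.6316. LR = 0.67/0.03 = 22.3333.
Prior odds = 51.6316/22.3333 = 2.3119, so P(A) = 2.3119/(1+2.3119) ≈ 0.70.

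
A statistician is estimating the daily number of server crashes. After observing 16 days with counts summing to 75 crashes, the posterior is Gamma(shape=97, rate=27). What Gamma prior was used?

Gamma(shape=22, rate=11)

Gamma–Poisson conjugacy: posterior shape = α + Σxᵢ, posterior rate = β + n.
So α = 97 − 75 = 22 and β = 27 − 16 = 11.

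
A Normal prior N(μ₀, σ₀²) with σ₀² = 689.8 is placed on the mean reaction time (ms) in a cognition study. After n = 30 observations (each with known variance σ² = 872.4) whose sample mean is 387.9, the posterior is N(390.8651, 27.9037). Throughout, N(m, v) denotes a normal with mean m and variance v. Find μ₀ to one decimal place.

μ₀ = 461.2

The posterior mean is a precision-weighted average: μ_n = (τ₀μ₀ + τ_data·x̄)/(τ₀+τ_data), with τ₀=1/σ₀² and τ_data=n/σ².
Here τ₀ = 1/689.8 = 0.001450 and τ_data = 30/872.4 = 0.034388, so τ_n = 0.035838.
Rearranging for μ₀: μ₀ = (μ_n·τ_n − τ_data·x̄)/τ₀ = (390.8651·0.035838 − 0.034388·387.9) / 0.001450 = 0.668718/0.001450 ≈ 461.2.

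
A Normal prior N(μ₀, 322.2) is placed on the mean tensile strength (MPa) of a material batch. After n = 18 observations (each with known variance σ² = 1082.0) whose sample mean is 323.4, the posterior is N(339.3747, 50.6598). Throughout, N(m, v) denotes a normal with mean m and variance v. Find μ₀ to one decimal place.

μ₀ = 425.0

With known observation variance, the Normal–Normal posterior has precision τ_n = τ₀ + n/σ² and mean μ_n = (τ₀μ₀ + (n/σ²)x̄)/τ_n.
Here τ₀ = 1/322.2 = 0.003104 and τ_data = 18/1082.0 = 0.016636, so τ_n = 0.019740.
Rearranging for μ₀: μ₀ = (μ_n·τ_n − τ_data·x̄)/τ₀ = (339.3747·0.019740 − 0.016636·323.4) / 0.003104 = 1.319174/0.003104 ≈ 425.0.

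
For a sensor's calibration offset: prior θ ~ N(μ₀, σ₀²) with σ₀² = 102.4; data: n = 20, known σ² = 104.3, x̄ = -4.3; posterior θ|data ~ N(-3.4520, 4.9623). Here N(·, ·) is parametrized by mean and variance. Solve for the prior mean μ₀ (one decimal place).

μ₀ = 13.2

The posterior mean is a precision-weighted average: μ_n = (τ₀μ₀ + τ_data·x̄)/(τ₀+τ_data), with τ₀=1/σ₀² and τ_data=n/σ².
Here τ₀ = 1/102.4 = 0.009766 and τ_data = 20/104.3 = 0.191755, so τ_n = 0.201521.
Rearranging for μ₀: μ₀ = (μ_n·τ_n − τ_data·x̄)/τ₀ = (-3.4520·0.201521 − 0.191755·-4.3) / 0.009766 = 0.128896/0.009766 ≈ 13.2.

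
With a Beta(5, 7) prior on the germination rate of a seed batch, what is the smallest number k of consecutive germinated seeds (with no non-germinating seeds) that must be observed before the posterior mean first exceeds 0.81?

After k germinated seeds and 0 non-germinating seeds the posterior is Beta(5+k, 7), with mean (5+k)/(5+7+k).
Set (5+k)/(12+k) > 0.81 and solve: k > (0.81·12 − 5)/(1 − 0.81) = 24.842.
The smallest integer exceeding 24.842 is 25.

k = 25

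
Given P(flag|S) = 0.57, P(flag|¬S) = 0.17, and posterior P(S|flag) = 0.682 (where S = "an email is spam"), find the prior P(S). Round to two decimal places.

In odds form, posterior odds = prior odds × likelihood ratio, so prior odds = posterior odds ÷ LR.
Posterior odds = 0.682/(1−0.682) = 2.1447. LR = 0.57/0.17 = 3.3529.
Prior odds = 2.1447/3.3529 = 0.6397, so P(S) = 0.6397/(1+0.6397) ≈ 0.39.

P(S) = 0.39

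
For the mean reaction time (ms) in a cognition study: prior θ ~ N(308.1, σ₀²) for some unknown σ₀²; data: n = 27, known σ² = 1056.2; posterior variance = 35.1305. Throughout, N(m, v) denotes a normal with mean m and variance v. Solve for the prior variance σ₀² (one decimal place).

σ₀² = 344.6

For the Normal–Normal model with known σ², precisions add: τ_n = τ₀ + n/σ².
So 1/σ₀² = 1/35.1305 − 27/1056.2 = 0.028465 − 0.025563 = 0.002902.
Hence σ₀² = 1/0.002902 ≈ 344.6.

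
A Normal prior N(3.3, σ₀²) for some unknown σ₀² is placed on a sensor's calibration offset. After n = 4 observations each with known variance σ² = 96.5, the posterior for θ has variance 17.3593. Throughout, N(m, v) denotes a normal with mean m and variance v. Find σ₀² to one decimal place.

Posterior precision equals prior precision plus data precision: 1/σ_n² = 1/σ₀² + n/σ².
So 1/σ₀² = 1/17.3593 − 4/96.5 = 0.057606 − 0.041451 = 0.016155.
Hence σ₀² = 1/0.016155 ≈ 61.9.

σ₀² = 61.9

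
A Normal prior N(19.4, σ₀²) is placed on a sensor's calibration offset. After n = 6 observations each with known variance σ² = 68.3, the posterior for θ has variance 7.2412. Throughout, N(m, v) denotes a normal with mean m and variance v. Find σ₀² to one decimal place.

Posterior precision equals prior precision plus data precision: 1/σ_n² = 1/σ₀² + n/σ².
So 1/σ₀² = 1/7.2412 − 6/68.3 = 0.138099 − 0.087848 = 0.050251.
Hence σ₀² = 1/0.050251 ≈ 19.9.

σ₀² = 19.9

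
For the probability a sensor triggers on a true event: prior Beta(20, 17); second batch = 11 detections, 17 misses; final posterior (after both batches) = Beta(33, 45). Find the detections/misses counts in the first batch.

Sequential conjugate updates are equivalent to a single update on the pooled data, so total successes = posterior α − prior α and total failures = posterior β − prior β.
Total across both batches: 33−20=13 detections, 45−17=28 misses.
Subtract the second batch: 13−11=2 detections and 28−17=11 misses.

2 detections and 11 misses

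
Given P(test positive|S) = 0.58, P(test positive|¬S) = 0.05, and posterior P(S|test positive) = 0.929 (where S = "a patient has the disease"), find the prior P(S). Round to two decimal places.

In odds form, posterior odds = prior odds × likelihood ratio, so prior odds = posterior odds ÷ LR.
Posterior odds = 0.929/(1−0.929) = 13.0845. LR = 0.58/0.05 = 11.6000.
Prior odds = 13.0845/11.6000 = 1.1280, so P(S) = 1.1280/(1+1.1280) ≈ 0.53.

P(S) = 0.53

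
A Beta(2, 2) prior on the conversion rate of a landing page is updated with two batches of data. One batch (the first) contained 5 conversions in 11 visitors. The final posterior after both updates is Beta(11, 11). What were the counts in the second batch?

Because Beta–binomial updating is additive in the counts, the combined data contributed (α_post−α_prior, β_post−β_prior) successes and failures.
Total across both batches: 11−2=9 conversions, 11−2=9 bounces.
Subtract the first batch: 9−5=4 conversions and 9−6=3 bounces.

4 conversions and 3 bounces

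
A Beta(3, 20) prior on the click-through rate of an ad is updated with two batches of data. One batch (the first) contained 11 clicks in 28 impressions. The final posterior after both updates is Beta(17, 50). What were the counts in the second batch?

Because Beta–binomial updating is additive in the counts, the combined data contributed (α_post−α_prior, β_post−β_prior) successes and failures.
Total across both batches: 17−3=14 clicks, 50−20=30 non-clicks.
Subtract the first batch: 14−11=3 clicks and 30−17=13 non-clicks.

3 clicks and 13 non-clicks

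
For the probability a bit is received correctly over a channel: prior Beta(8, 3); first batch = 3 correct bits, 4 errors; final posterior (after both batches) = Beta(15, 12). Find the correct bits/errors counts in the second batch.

4 correct bits and 5 errors

Sequential conjugate updates are equivalent to a single update on the pooled data, so total successes = posterior α − prior α and total failures = posterior β − prior β.
Total across both batches: 15−8=7 correct bits, 12−3=9 errors.
Subtract the first batch: 7−3=4 correct bits and 9−4=5 errors.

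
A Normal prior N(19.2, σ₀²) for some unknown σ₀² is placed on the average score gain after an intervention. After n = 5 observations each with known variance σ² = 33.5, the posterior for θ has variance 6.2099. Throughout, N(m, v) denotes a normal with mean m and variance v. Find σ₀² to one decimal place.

Posterior precision equals prior precision plus data precision: 1/σ_n² = 1/σ₀² + n/σ².
So 1/σ₀² = 1/6.2099 − 5/33.5 = 0.161033 − 0.149254 = 0.011779.
Hence σ₀² = 1/0.011779 ≈ 84.9.

σ₀² = 84.9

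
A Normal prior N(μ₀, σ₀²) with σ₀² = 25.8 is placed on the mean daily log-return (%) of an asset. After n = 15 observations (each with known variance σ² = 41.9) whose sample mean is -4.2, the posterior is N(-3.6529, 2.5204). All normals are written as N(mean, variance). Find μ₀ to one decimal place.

The posterior mean is a precision-weighted average: μ_n = (τ₀μ₀ + τ_data·x̄)/(τ₀+τ_data), with τ₀=1/σ₀² and τ_data=n/σ².
Here τ₀ = 1/25.8 = 0.038760 and τ_data = 15/41.9 = 0.357995, so τ_n = 0.396755.
Rearranging for μ₀: μ₀ = (μ_n·τ_n − τ_data·x̄)/τ₀ = (-3.6529·0.396755 − 0.357995·-4.2) / 0.038760 = 0.054273/0.038760 ≈ 1.4.

μ₀ = 1.4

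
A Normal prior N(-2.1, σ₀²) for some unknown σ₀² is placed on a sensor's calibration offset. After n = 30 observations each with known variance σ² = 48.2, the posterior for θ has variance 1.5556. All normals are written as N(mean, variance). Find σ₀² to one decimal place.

For the Normal–Normal model with known σ², precisions add: τ_n = τ₀ + n/σ².
So 1/σ₀² = 1/1.5556 − 30/48.2 = 0.642839 − 0.622407 = 0.020432.
Hence σ₀² = 1/0.020432 ≈ 48.9.

σ₀² = 48.9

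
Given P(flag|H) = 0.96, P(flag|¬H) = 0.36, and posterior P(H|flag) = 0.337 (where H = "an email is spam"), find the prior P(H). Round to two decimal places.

Bayes' rule in odds form gives O(H|E) = O(H)·[P(E|H)/P(E|¬H)], hence O(H) = O(H|E)/LR.
Posterior odds = 0.337/(1−0.337) = 0.5083. LR = 0.96/0.36 = 2.6667.
Prior odds = 0.5083/2.6667 = 0.1906, so P(H) = 0.1906/(1+0.1906) ≈ 0.16.

P(H) = 0.16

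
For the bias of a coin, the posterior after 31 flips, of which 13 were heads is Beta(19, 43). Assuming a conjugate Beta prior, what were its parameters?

Beta(6, 25)

A Beta(a, b) prior with s successes and f failures in binomial data gives a Beta(a+s, b+f) posterior.
Subtract the data counts: 19−13=6, 43−18=25.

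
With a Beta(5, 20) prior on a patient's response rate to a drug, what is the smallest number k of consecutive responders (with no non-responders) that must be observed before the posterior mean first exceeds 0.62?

k = 28

After k responders and 0 non-responders the posterior is Beta(5+k, 20), with mean (5+k)/(5+20+k).
Set (5+k)/(25+k) > 0.62 and solve: k > (0.62·25 − 5)/(1 − 0.62) = 27.632.
The smallest integer exceeding 27.632 is 28, and checking k=28: (33)/(53) = 0.6226 > 0.62.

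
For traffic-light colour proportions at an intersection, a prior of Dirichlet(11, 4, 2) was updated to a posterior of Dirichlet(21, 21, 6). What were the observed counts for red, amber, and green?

For a Dirichlet(α) prior with multinomial counts c, the posterior is Dirichlet(α + c) componentwise.
Counts are posterior − prior componentwise: 21−11=10, 21−4=17, 6−2=4.

counts (10, 17, 4)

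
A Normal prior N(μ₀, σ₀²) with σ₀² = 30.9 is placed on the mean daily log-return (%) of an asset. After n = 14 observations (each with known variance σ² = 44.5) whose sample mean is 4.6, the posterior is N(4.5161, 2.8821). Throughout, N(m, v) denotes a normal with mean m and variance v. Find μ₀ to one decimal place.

With known observation variance, the Normal–Normal posterior has precision τ_n = τ₀ + n/σ² and mean μ_n = (τ₀μ₀ + (n/σ²)x̄)/τ_n.
Here τ₀ = 1/30.9 = 0.032362 and τ_data = 14/44.5 = 0.314607, so τ_n = 0.346969.
Rearranging for μ₀: μ₀ = (μ_n·τ_n − τ_data·x̄)/τ₀ = (4.5161·0.346969 − 0.314607·4.6) / 0.032362 = 0.119755/0.032362 ≈ 3.7.

μ₀ = 3.7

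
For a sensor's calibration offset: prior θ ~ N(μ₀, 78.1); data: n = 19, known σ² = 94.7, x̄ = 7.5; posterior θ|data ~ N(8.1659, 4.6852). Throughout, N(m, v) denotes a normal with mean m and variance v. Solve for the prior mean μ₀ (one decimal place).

μ₀ = 18.6

The posterior mean is a precision-weighted average: μ_n = (τ₀μ₀ + τ_data·x̄)/(τ₀+τ_data), with τ₀=1/σ₀² and τ_data=n/σ².
Here τ₀ = 1/78.1 = 0.012804 and τ_data = 19/94.7 = 0.200634, so τ_n = 0.213438.
Rearranging for μ₀: μ₀ = (μ_n·τ_n − τ_data·x̄)/τ₀ = (8.1659·0.213438 − 0.200634·7.5) / 0.012804 = 0.238158/0.012804 ≈ 18.6.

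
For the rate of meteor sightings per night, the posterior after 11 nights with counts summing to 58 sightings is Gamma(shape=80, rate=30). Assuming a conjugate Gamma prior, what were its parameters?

A Gamma(α, β) prior (rate parametrization) on a Poisson rate with n observations summing to S gives posterior Gamma(α+S, β+n).
So α = 80 − 58 = 22 and β = 30 − 11 = 19.

Gamma(shape=22, rate=19)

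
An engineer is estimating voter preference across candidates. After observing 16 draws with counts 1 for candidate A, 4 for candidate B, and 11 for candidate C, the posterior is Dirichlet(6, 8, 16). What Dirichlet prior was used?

For a Dirichlet(α) prior with multinomial counts c, the posterior is Dirichlet(α + c) componentwise.
Subtract each count from the matching posterior parameter: 6−1=5, 8−4=4, 16−11=5.

Dirichlet(5, 4, 5)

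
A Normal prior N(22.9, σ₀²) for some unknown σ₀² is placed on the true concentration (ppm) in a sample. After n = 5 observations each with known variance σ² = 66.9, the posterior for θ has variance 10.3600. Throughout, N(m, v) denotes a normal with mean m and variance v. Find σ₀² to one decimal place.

For the Normal–Normal model with known σ², precisions add: τ_n = τ₀ + n/σ².
So 1/σ₀² = 1/10.3600 − 5/66.9 = 0.096525 − 0.074738 = 0.021787.
Hence σ₀² = 1/0.021787 ≈ 45.9.

σ₀² = 45.9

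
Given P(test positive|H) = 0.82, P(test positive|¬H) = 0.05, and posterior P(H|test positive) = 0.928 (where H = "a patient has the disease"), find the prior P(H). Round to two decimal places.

P(H) = 0.44

Bayes' rule in odds form gives O(H|E) = O(H)·[P(E|H)/P(E|¬H)], hence O(H) = O(H|E)/LR.
Posterior odds = 0.928/(1−0.928) = 12.8889. LR = 0.82/0.05 = 16.4000.
Prior odds = 12.8889/16.4000 = 0.7859, so P(H) = 0.7859/(1+0.7859) ≈ 0.44.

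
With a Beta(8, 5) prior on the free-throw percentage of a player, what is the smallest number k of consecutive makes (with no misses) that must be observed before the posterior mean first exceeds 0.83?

After k makes and 0 misses the posterior is Beta(8+k, 5), with mean (8+k)/(8+5+k).
Set (8+k)/(13+k) > 0.83 and solve: k > (0.83·13 − 8)/(1 − 0.83) = 16.412.
The smallest integer exceeding 16.412 is 17.

k = 17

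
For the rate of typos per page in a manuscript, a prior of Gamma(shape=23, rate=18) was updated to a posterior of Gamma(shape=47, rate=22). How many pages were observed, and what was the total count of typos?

A Gamma(α, β) prior (rate parametrization) on a Poisson rate with n observations summing to S gives posterior Gamma(α+S, β+n).
Matching: Σxᵢ = 47 − 23 = 24 and n = 22 − 18 = 4.

n = 4 pages with total 24 typos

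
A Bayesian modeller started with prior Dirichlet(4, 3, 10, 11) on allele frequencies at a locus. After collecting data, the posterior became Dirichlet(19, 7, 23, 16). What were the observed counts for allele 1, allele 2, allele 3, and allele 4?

counts (15, 4, 13, 5)

For a Dirichlet(α) prior with multinomial counts c, the posterior is Dirichlet(α + c) componentwise.
Counts are posterior − prior componentwise: 19−4=15, 7−3=4, 23−10=13, 16−11=5.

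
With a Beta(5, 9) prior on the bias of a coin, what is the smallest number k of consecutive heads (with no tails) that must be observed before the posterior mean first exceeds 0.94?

k = 137

After k heads and 0 tails the posterior is Beta(5+k, 9), with mean (5+k)/(5+9+k).
Set (5+k)/(14+k) > 0.94 and solve: k > (0.94·14 − 5)/(1 − 0.94) = 136.000.
The smallest integer exceeding 136.000 is 137.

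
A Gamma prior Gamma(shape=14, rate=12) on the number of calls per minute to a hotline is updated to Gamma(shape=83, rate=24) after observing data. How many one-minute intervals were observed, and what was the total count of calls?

n = 12 one-minute intervals with total 69 calls

Gamma–Poisson conjugacy: posterior shape = α + Σxᵢ, posterior rate = β + n.
Matching: Σxᵢ = 83 − 14 = 69 and n = 24 − 12 = 12.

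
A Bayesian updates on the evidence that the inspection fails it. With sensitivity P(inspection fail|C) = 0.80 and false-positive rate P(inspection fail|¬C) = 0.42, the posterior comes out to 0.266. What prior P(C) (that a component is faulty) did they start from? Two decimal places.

In odds form, posterior odds = prior odds × likelihood ratio, so prior odds = posterior odds ÷ LR.
Posterior odds = 0.266/(1−0.266) = 0.3624. LR = 0.80/0.42 = 1.9048.
Prior odds = 0.3624/1.9048 = 0.1903, so P(C) = 0.1903/(1+0.1903) ≈ 0.16.

P(C) = 0.16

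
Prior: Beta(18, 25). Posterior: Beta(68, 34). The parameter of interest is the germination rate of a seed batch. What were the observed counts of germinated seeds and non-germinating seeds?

Beta is conjugate to the binomial likelihood: posterior = Beta(a+s, b+f).
So s = 68 − 18 = 50 and f = 34 − 25 = 9.

50 germinated seeds and 9 non-germinating seeds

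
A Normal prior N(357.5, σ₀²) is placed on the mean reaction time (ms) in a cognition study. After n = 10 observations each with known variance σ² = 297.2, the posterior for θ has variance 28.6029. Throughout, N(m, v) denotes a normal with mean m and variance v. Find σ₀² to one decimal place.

σ₀² = 761.0

For the Normal–Normal model with known σ², precisions add: τ_n = τ₀ + n/σ².
So 1/σ₀² = 1/28.6029 − 10/297.2 = 0.034961 − 0.033647 = 0.001314.
Hence σ₀² = 1/0.001314 ≈ 761.0.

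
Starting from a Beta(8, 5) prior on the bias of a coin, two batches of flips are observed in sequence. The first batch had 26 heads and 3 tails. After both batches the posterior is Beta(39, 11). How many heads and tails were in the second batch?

Sequential conjugate updates are equivalent to a single update on the pooled data, so total successes = posterior α − prior α and total failures = posterior β − prior β.
Total across both batches: 39−8=31 heads, 11−5=6 tails.
Subtract the first batch: 31−26=5 heads and 6−3=3 tails.

5 heads and 3 tails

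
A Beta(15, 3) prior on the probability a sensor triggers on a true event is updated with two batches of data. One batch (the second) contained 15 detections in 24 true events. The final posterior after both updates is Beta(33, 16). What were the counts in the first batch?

3 detections and 4 misses

Because Beta–binomial updating is additive in the counts, the combined data contributed (α_post−α_prior, β_post−β_prior) successes and failures.
Total across both batches: 33−15=18 detections, 16−3=13 misses.
Subtract the second batch: 18−15=3 detections and 13−9=4 misses.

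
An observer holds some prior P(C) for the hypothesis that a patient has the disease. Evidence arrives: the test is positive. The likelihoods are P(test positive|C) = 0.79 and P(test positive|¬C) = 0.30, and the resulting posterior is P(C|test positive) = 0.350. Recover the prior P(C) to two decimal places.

P(C) = 0.17

Bayes' rule in odds form gives O(C|E) = O(C)·[P(E|C)/P(E|¬C)], hence O(C) = O(C|E)/LR.
Posterior odds = 0.350/(1−0.350) = 0.5385. LR = 0.79/0.30 = 2.6333.
Prior odds = 0.5385/2.6333 = 0.2045, so P(C) = 0.2045/(1+0.2045) ≈ 0.17.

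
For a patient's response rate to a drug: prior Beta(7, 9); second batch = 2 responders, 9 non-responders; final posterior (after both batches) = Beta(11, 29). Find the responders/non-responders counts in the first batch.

2 responders and 11 non-responders

Because Beta–binomial updating is additive in the counts, the combined data contributed (α_post−α_prior, β_post−β_prior) successes and failures.
Total across both batches: 11−7=4 responders, 29−9=20 non-responders.
Subtract the second batch: 4−2=2 responders and 20−9=11 non-responders.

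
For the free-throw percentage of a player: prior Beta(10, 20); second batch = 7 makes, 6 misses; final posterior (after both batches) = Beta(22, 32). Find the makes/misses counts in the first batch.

Because Beta–binomial updating is additive in the counts, the combined data contributed (α_post−α_prior, β_post−β_prior) successes and failures.
Total across both batches: 22−10=12 makes, 32−20=12 misses.
Subtract the second batch: 12−7=5 makes and 12−6=6 misses.

5 makes and 6 misses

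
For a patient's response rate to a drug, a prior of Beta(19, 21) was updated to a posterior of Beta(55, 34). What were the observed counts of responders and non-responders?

36 responders and 13 non-responders

A Beta(a, b) prior with s successes and f failures in binomial data gives a Beta(a+s, b+f) posterior.
Match parameters: s=55−19=36, f=34−21=13.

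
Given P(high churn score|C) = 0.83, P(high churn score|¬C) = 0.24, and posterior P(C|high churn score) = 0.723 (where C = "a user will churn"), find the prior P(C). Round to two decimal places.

In odds form, posterior odds = prior odds × likelihood ratio, so prior odds = posterior odds ÷ LR.
Posterior odds = 0.723/(1−0.723) = 2.6101. LR = 0.83/0.24 = 3.4583.
Prior odds = 2.6101/3.4583 = 0.7547, so P(C) = 0.7547/(1+0.7547) ≈ 0.43.

P(C) = 0.43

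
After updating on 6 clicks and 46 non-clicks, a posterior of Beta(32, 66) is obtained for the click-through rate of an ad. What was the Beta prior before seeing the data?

Beta(26, 20)

A Beta(a, b) prior with s successes and f failures in binomial data gives a Beta(a+s, b+f) posterior.
Subtract the data counts: 32−6=26, 66−46=20.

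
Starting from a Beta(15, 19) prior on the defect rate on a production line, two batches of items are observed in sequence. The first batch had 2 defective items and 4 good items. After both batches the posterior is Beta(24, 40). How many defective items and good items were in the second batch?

Sequential conjugate updates are equivalent to a single update on the pooled data, so total successes = posterior α − prior α and total failures = posterior β − prior β.
Total across both batches: 24−15=9 defective items, 40−19=21 good items.
Subtract the first batch: 9−2=7 defective items and 21−4=17 good items.

7 defective items and 17 good items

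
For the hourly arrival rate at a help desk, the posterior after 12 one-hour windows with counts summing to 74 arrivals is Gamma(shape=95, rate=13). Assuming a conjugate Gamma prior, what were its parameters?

Gamma(shape=21, rate=1)

Gamma–Poisson conjugacy: posterior shape = α + Σxᵢ, posterior rate = β + n.
So α = 95 − 74 = 21 and β = 13 − 12 = 1.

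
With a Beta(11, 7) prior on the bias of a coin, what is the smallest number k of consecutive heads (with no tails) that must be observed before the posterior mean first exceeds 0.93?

After k heads and 0 tails the posterior is Beta(11+k, 7), with mean (11+k)/(11+7+k).
Set (11+k)/(18+k) > 0.93 and solve: k > (0.93·18 − 11)/(1 − 0.93) = 82.000.
The smallest integer exceeding 82.000 is 83.

k = 83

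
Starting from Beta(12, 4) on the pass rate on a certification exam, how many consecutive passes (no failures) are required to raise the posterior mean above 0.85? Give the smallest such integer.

k = 11

After k passes and 0 failures the posterior is Beta(12+k, 4), with mean (12+k)/(12+4+k).
Set (12+k)/(16+k) > 0.85 and solve: k > (0.85·16 − 12)/(1 − 0.85) = 10.667.
The smallest integer exceeding 10.667 is 11.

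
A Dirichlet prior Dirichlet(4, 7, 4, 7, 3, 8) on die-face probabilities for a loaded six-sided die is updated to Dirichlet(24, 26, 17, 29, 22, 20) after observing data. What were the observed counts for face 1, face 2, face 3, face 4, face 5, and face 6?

For a Dirichlet(α) prior with multinomial counts c, the posterior is Dirichlet(α + c) componentwise.
Counts are posterior − prior componentwise: 24−4=20, 26−7=19, 17−4=13, 29−7=22, 22−3=19, 20−8=12.

counts (20, 19, 13, 22, 19, 12)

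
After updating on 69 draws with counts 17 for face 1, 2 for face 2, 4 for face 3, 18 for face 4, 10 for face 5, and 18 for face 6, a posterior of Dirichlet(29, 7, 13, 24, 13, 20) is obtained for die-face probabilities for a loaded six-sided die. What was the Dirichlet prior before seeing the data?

Dirichlet(12, 5, 9, 6, 3, 2)

For a Dirichlet(α) prior with multinomial counts c, the posterior is Dirichlet(α + c) componentwise.
Subtract each count from the matching posterior parameter: 29−17=12, 7−2=5, 13−4=9, 24−18=6, 13−10=3, 20−18=2.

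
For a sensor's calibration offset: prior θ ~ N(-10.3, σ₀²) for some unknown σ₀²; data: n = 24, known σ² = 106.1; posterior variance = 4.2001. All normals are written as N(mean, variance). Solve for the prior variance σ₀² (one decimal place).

σ₀² = 84.1

Posterior precision equals prior precision plus data precision: 1/σ_n² = 1/σ₀² + n/σ².
So 1/σ₀² = 1/4.2001 − 24/106.1 = 0.238090 − 0.226202 = 0.011888.
Hence σ₀² = 1/0.011888 ≈ 84.1.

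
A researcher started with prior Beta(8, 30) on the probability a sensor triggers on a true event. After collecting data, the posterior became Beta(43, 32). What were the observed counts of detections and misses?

35 detections and 2 misses

Under Beta–binomial conjugacy the posterior parameters are (α+s, β+f).
Match parameters: s=43−8=35, f=32−30=2.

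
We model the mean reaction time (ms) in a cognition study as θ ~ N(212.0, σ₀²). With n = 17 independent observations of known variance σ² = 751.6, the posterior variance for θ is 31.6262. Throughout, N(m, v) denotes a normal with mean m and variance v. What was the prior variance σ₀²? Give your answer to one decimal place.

σ₀² = 111.1

Posterior precision equals prior precision plus data precision: 1/σ_n² = 1/σ₀² + n/σ².
So 1/σ₀² = 1/31.6262 − 17/751.6 = 0.031619 − 0.022618 = 0.009001.
Hence σ₀² = 1/0.009001 ≈ 111.1.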